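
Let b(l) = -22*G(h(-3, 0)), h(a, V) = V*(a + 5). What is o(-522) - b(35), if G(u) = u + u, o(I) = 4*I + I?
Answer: -2610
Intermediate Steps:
h(a, V) = V*(5 + a)
o(I) = 5*I
G(u) = 2*u
b(l) = 0 (b(l) = -44*0*(5 - 3) = -44*0*2 = -44*0 = -22*0 = 0)
o(-522) - b(35) = 5*(-522) - 1*0 = -2610 + 0 = -2610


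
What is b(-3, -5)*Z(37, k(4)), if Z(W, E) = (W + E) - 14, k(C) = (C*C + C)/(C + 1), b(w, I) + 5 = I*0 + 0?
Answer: -135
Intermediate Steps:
b(w, I) = -5 (b(w, I) = -5 + (I*0 + 0) = -5 + (0 + 0) = -5 + 0 = -5)
k(C) = (C + C²)/(1 + C) (k(C) = (C² + C)/(1 + C) = (C + C²)/(1 + C))
Z(W, E) = -14 + E + W (Z(W, E) = (E + W) - 14 = -14 + E + W)
b(-3, -5)*Z(37, k(4)) = -5*(-14 + 4 + 37) = -5*27 = -135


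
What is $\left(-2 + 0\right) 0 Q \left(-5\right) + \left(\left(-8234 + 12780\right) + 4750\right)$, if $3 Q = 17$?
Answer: $9296$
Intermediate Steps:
$Q = \frac{17}{3}$ ($Q = \frac{1}{3} \cdot 17 = \frac{17}{3} \approx 5.6667$)
$\left(-2 + 0\right) 0 Q \left(-5\right) + \left(\left(-8234 + 12780\right) + 4750\right) = \left(-2 + 0\right) 0 \cdot \frac{17}{3} \left(-5\right) + \left(\left(-8234 + 12780\right) + 4750\right) = \left(-2\right) 0 \cdot \frac{17}{3} \left(-5\right) + \left(4546 + 4750\right) = 0 \cdot \frac{17}{3} \left(-5\right) + 9296 = 0 \left(-5\right) + 9296 = 0 + 9296 = 9296$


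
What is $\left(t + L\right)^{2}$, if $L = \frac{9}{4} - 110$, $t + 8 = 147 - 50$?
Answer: $\frac{5625}{16} \approx 351.56$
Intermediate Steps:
$t = 89$ ($t = -8 + \left(147 - 50\right) = -8 + 97 = 89$)
$L = - \frac{431}{4}$ ($L = 9 \cdot \frac{1}{4} - 110 = \frac{9}{4} - 110 = - \frac{431}{4} \approx -107.75$)
$\left(t + L\right)^{2} = \left(89 - \frac{431}{4}\right)^{2} = \left(- \frac{75}{4}\right)^{2} = \frac{5625}{16}$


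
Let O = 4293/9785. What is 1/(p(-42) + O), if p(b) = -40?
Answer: -9785/387107 ≈ -0.025277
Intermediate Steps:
O = 4293/9785 (O = 4293*(1/9785) = 4293/9785 ≈ 0.43873)
1/(p(-42) + O) = 1/(-40 + 4293/9785) = 1/(-387107/9785) = -9785/387107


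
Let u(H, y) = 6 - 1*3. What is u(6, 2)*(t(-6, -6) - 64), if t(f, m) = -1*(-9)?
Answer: -165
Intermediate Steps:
u(H, y) = 3 (u(H, y) = 6 - 3 = 3)
t(f, m) = 9
u(6, 2)*(t(-6, -6) - 64) = 3*(9 - 64) = 3*(-55) = -165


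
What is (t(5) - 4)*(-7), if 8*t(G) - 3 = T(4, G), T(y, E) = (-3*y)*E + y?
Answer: 595/8 ≈ 74.375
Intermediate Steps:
T(y, E) = y - 3*E*y (T(y, E) = -3*E*y + y = y - 3*E*y)
t(G) = 7/8 - 3*G/2 (t(G) = 3/8 + (4*(1 - 3*G))/8 = 3/8 + (4 - 12*G)/8 = 3/8 + (1/2 - 3*G/2) = 7/8 - 3*G/2)
(t(5) - 4)*(-7) = ((7/8 - 3/2*5) - 4)*(-7) = ((7/8 - 15/2) - 4)*(-7) = (-53/8 - 4)*(-7) = -85/8*(-7) = 595/8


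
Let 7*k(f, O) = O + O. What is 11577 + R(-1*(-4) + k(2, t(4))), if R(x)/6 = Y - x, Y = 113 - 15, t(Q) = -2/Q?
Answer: 84993/7 ≈ 12142.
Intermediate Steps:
Y = 98
k(f, O) = 2*O/7 (k(f, O) = (O + O)/7 = (2*O)/7 = 2*O/7)
R(x) = 588 - 6*x (R(x) = 6*(98 - x) = 588 - 6*x)
11577 + R(-1*(-4) + k(2, t(4))) = 11577 + (588 - 6*(-1*(-4) + 2*(-2/4)/7)) = 11577 + (588 - 6*(4 + 2*(-2*1/4)/7)) = 11577 + (588 - 6*(4 + (2/7)*(-1/2))) = 11577 + (588 - 6*(4 - 1/7)) = 11577 + (588 - 6*27/7) = 11577 + (588 - 162/7) = 11577 + 3954/7 = 84993/7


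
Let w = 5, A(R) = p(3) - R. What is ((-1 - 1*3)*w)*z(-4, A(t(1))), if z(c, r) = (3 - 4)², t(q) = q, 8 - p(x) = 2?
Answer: -20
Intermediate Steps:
p(x) = 6 (p(x) = 8 - 1*2 = 8 - 2 = 6)
A(R) = 6 - R
z(c, r) = 1 (z(c, r) = (-1)² = 1)
((-1 - 1*3)*w)*z(-4, A(t(1))) = ((-1 - 1*3)*5)*1 = ((-1 - 3)*5)*1 = -4*5*1 = -20*1 = -20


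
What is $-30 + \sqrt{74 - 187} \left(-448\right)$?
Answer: $-30 - 448 i \sqrt{113} \approx -30.0 - 4762.3 i$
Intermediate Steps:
$-30 + \sqrt{74 - 187} \left(-448\right) = -30 + \sqrt{-113} \left(-448\right) = -30 + i \sqrt{113} \left(-448\right) = -30 - 448 i \sqrt{113}$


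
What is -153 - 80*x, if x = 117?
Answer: -9513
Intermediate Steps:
-153 - 80*x = -153 - 80*117 = -153 - 9360 = -9513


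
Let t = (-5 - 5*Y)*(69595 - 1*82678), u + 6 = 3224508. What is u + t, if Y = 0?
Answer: 3289917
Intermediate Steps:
u = 3224502 (u = -6 + 3224508 = 3224502)
t = 65415 (t = (-5 - 5*0)*(69595 - 1*82678) = (-5 + 0)*(69595 - 82678) = -5*(-13083) = 65415)
u + t = 3224502 + 65415 = 3289917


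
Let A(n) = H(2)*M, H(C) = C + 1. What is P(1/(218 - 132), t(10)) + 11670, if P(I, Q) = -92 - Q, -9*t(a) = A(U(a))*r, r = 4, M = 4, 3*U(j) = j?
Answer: 34750/3 ≈ 11583.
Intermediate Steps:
H(C) = 1 + C
U(j) = j/3
A(n) = 12 (A(n) = (1 + 2)*4 = 3*4 = 12)
t(a) = -16/3 (t(a) = -4*4/3 = -⅑*48 = -16/3)
P(1/(218 - 132), t(10)) + 11670 = (-92 - 1*(-16/3)) + 11670 = (-92 + 16/3) + 11670 = -260/3 + 11670 = 34750/3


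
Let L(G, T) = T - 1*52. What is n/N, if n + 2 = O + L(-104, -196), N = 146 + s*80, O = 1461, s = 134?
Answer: 1211/10866 ≈ 0.11145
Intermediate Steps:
L(G, T) = -52 + T (L(G, T) = T - 52 = -52 + T)
N = 10866 (N = 146 + 134*80 = 146 + 10720 = 10866)
n = 1211 (n = -2 + (1461 + (-52 - 196)) = -2 + (1461 - 248) = -2 + 1213 = 1211)
n/N = 1211/10866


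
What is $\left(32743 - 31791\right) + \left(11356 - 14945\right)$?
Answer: $-2637$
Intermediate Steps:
$\left(32743 - 31791\right) + \left(11356 - 14945\right) = 952 - 3589 = -2637$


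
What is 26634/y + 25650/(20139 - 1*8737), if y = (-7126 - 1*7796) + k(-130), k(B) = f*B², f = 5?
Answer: 522089142/198332089 ≈ 2.6324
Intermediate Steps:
k(B) = 5*B²
y = 69578 (y = (-7126 - 1*7796) + 5*(-130)² = (-7126 - 7796) + 5*16900 = -14922 + 84500 = 69578)
26634/y + 25650/(20139 - 1*8737) = 26634/69578 + 25650/(20139 - 1*8737) = 26634*(1/69578) + 25650/(20139 - 8737) = 13317/34789 + 25650/11402 = 13317/34789 + 25650*(1/11402) = 13317/34789 + 12825/5701 = 522089142/198332089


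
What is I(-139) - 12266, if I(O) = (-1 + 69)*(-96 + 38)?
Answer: -16210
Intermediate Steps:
I(O) = -3944 (I(O) = 68*(-58) = -3944)
I(-139) - 12266 = -3944 - 12266 = -16210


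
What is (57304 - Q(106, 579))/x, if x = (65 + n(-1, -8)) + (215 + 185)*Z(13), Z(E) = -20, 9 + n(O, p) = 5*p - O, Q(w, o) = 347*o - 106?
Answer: 143503/7983 ≈ 17.976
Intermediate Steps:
Q(w, o) = -106 + 347*o
n(O, p) = -9 - O + 5*p (n(O, p) = -9 + (5*p - O) = -9 + (-O + 5*p) = -9 - O + 5*p)
x = -7983 (x = (65 + (-9 - 1*(-1) + 5*(-8))) + (215 + 185)*(-20) = (65 + (-9 + 1 - 40)) + 400*(-20) = (65 - 48) - 8000 = 17 - 8000 = -7983)
(57304 - Q(106, 579))/x = (57304 - (-106 + 347*579))/(-7983) = (57304 - (-106 + 200913))*(-1/7983) = (57304 - 1*200807)*(-1/7983) = (57304 - 200807)*(-1/7983) = -143503*(-1/7983) = 143503/7983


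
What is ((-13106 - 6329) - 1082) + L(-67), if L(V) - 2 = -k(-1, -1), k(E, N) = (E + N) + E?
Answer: -20512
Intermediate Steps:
k(E, N) = N + 2*E
L(V) = 5 (L(V) = 2 - (-1 + 2*(-1)) = 2 - (-1 - 2) = 2 - 1*(-3) = 2 + 3 = 5)
((-13106 - 6329) - 1082) + L(-67) = ((-13106 - 6329) - 1082) + 5 = (-19435 - 1082) + 5 = -20517 + 5 = -20512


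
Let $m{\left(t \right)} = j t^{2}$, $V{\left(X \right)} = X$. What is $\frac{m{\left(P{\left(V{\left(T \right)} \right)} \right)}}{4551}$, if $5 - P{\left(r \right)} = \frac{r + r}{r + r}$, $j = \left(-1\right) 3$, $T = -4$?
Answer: $- \frac{16}{1517} \approx -0.010547$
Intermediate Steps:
$j = -3$
$P{\left(r \right)} = 4$ ($P{\left(r \right)} = 5 - \frac{r + r}{r + r} = 5 - \frac{2 r}{2 r} = 5 - 2 r \frac{1}{2 r} = 5 - 1 = 4$)
$m{\left(t \right)} = - 3 t^{2}$
$\frac{m{\left(P{\left(V{\left(T \right)} \right)} \right)}}{4551} = \frac{\left(-3\right) 4^{2}}{4551} = \left(-3\right) 16 \cdot \frac{1}{4551} = \left(-48\right) \frac{1}{4551} = - \frac{16}{1517}$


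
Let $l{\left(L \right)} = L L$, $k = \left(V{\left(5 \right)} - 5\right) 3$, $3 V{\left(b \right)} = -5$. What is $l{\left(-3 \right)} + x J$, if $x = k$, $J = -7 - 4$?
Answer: $229$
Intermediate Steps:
$J = -11$ ($J = -7 - 4 = -11$)
$V{\left(b \right)} = - \frac{5}{3}$ ($V{\left(b \right)} = \frac{1}{3} \left(-5\right) = - \frac{5}{3}$)
$k = -20$ ($k = \left(- \frac{5}{3} - 5\right) 3 = \left(- \frac{20}{3}\right) 3 = -20$)
$x = -20$
$l{\left(L \right)} = L^{2}$
$l{\left(-3 \right)} + x J = \left(-3\right)^{2} - -220 = 9 + 220 = 229$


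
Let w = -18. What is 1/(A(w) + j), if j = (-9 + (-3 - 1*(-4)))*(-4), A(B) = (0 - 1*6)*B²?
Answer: -1/1912 ≈ -0.00052301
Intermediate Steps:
A(B) = -6*B² (A(B) = (0 - 6)*B² = -6*B²)
j = 32 (j = (-9 + (-3 + 4))*(-4) = (-9 + 1)*(-4) = -8*(-4) = 32)
1/(A(w) + j) = 1/(-6*(-18)² + 32) = 1/(-6*324 + 32) = 1/(-1944 + 32) = 1/(-1912) = -1/1912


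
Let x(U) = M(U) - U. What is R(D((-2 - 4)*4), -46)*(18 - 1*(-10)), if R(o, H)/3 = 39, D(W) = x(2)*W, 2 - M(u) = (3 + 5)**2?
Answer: 3276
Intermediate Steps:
M(u) = -62 (M(u) = 2 - (3 + 5)**2 = 2 - 1*8**2 = 2 - 1*64 = 2 - 64 = -62)
x(U) = -62 - U
D(W) = -64*W (D(W) = (-62 - 1*2)*W = (-62 - 2)*W = -64*W)
R(o, H) = 117 (R(o, H) = 3*39 = 117)
R(D((-2 - 4)*4), -46)*(18 - 1*(-10)) = 117*(18 - 1*(-10)) = 117*(18 + 10) = 117*28 = 3276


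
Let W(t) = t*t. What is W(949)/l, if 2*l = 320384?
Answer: 900601/160192 ≈ 5.6220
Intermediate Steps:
l = 160192 (l = (½)*320384 = 160192)
W(t) = t²
W(949)/l = 949²/160192 = 900601*(1/160192) = 900601/160192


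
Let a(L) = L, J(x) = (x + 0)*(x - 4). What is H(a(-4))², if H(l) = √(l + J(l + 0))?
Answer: 28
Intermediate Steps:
J(x) = x*(-4 + x)
H(l) = √(l + l*(-4 + l)) (H(l) = √(l + (l + 0)*(-4 + (l + 0))) = √(l + l*(-4 + l)))
H(a(-4))² = (√(-4*(-3 - 4)))² = (√(-4*(-7)))² = (√28)² = (2*√7)² = 28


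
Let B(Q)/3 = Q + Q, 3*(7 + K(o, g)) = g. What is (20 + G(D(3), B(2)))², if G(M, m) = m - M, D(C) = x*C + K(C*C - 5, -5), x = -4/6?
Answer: 16384/9 ≈ 1820.4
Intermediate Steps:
K(o, g) = -7 + g/3
B(Q) = 6*Q (B(Q) = 3*(Q + Q) = 3*(2*Q) = 6*Q)
x = -⅔ (x = -4*⅙ = -⅔ ≈ -0.66667)
D(C) = -26/3 - 2*C/3 (D(C) = -2*C/3 + (-7 + (⅓)*(-5)) = -2*C/3 + (-7 - 5/3) = -2*C/3 - 26/3 = -26/3 - 2*C/3)
(20 + G(D(3), B(2)))² = (20 + (6*2 - (-26/3 - ⅔*3)))² = (20 + (12 - (-26/3 - 2)))² = (20 + (12 - 1*(-32/3)))² = (20 + (12 + 32/3))² = (20 + 68/3)² = (128/3)² = 16384/9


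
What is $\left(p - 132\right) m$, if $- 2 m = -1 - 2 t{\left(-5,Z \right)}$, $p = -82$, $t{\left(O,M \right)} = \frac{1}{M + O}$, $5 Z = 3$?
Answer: $- \frac{642}{11} \approx -58.364$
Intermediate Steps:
$Z = \frac{3}{5}$ ($Z = \frac{1}{5} \cdot 3 = \frac{3}{5} \approx 0.6$)
$m = \frac{3}{11}$ ($m = - \frac{-1 - \frac{2}{\frac{3}{5} - 5}}{2} = - \frac{-1 - \frac{2}{- \frac{22}{5}}}{2} = - \frac{-1 - - \frac{5}{11}}{2} = - \frac{-1 + \frac{5}{11}}{2} = \left(- \frac{1}{2}\right) \left(- \frac{6}{11}\right) = \frac{3}{11} \approx 0.27273$)
$\left(p - 132\right) m = \left(-82 - 132\right) \frac{3}{11} = \left(-214\right) \frac{3}{11} = - \frac{642}{11}$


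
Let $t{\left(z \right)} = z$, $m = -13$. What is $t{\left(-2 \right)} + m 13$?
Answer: $-171$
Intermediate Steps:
$t{\left(-2 \right)} + m 13 = -2 - 169 = -171$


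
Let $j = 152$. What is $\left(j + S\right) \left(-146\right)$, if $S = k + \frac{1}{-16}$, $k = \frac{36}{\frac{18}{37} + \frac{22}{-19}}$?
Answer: $- \frac{6775349}{472} \approx -14355.0$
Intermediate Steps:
$k = - \frac{6327}{118}$ ($k = \frac{36}{18 \cdot \frac{1}{37} + 22 \left(- \frac{1}{19}\right)} = \frac{36}{\frac{18}{37} - \frac{22}{19}} = \frac{36}{- \frac{472}{703}} = 36 \left(- \frac{703}{472}\right) = - \frac{6327}{118} \approx -53.619$)
$S = - \frac{50675}{944}$ ($S = - \frac{6327}{118} + \frac{1}{-16} = - \frac{6327}{118} - \frac{1}{16} = - \frac{50675}{944} \approx -53.681$)
$\left(j + S\right) \left(-146\right) = \left(152 - \frac{50675}{944}\right) \left(-146\right) = \frac{92813}{944} \left(-146\right) = - \frac{6775349}{472}$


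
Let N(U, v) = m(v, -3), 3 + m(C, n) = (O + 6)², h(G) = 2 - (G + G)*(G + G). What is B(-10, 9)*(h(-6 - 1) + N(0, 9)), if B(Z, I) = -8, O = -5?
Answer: 1568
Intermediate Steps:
h(G) = 2 - 4*G² (h(G) = 2 - 2*G*2*G = 2 - 4*G²)
m(C, n) = -2 (m(C, n) = -3 + (-5 + 6)² = -3 + 1² = -3 + 1 = -2)
N(U, v) = -2
B(-10, 9)*(h(-6 - 1) + N(0, 9)) = -8*((2 - 4*(-6 - 1)²) - 2) = -8*((2 - 4*(-7)²) - 2) = -8*((2 - 4*49) - 2) = -8*((2 - 196) - 2) = -8*(-194 - 2) = -8*(-196) = 1568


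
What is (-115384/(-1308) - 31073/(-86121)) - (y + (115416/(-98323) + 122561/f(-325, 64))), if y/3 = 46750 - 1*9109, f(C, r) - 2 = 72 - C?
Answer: -1984093238952133387/17536555096893 ≈ -1.1314e+5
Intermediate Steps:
f(C, r) = 74 - C (f(C, r) = 2 + (72 - C) = 74 - C)
y = 112923 (y = 3*(46750 - 1*9109) = 3*(46750 - 9109) = 3*37641 = 112923)
(-115384/(-1308) - 31073/(-86121)) - (y + (115416/(-98323) + 122561/f(-325, 64))) = (-115384/(-1308) - 31073/(-86121)) - (112923 + (115416/(-98323) + 122561/(74 - 1*(-325)))) = (-115384*(-1/1308) - 31073*(-1/86121)) - (112923 + (115416*(-1/98323) + 122561/(74 + 325))) = (28846/327 + 4439/12303) - (112923 + (-115416/98323 + 122561/399)) = 118781297/1341027 - (112923 + (-115416/98323 + 122561*(1/399))) = 118781297/1341027 - (112923 + (-115416/98323 + 122561/399)) = 118781297/1341027 - (112923 + 12004514219/39230877) = 118781297/1341027 - 1*4442072837690/39230877 = 118781297/1341027 - 4442072837690/39230877 = -1984093238952133387/17536555096893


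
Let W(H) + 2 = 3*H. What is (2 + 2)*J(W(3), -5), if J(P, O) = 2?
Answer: 8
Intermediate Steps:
W(H) = -2 + 3*H
(2 + 2)*J(W(3), -5) = (2 + 2)*2 = 4*2 = 8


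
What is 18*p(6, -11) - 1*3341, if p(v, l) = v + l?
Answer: -3431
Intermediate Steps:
p(v, l) = l + v
18*p(6, -11) - 1*3341 = 18*(-11 + 6) - 1*3341 = 18*(-5) - 3341 = -90 - 3341 = -3431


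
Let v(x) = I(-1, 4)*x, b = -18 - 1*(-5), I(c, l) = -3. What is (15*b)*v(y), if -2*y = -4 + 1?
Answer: 1755/2 ≈ 877.50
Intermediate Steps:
b = -13 (b = -18 + 5 = -13)
y = 3/2 (y = -(-4 + 1)/2 = -½*(-3) = 3/2 ≈ 1.5000)
v(x) = -3*x
(15*b)*v(y) = (15*(-13))*(-3*3/2) = -195*(-9/2) = 1755/2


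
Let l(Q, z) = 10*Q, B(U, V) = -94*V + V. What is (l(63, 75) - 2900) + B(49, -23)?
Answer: -131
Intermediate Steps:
B(U, V) = -93*V
(l(63, 75) - 2900) + B(49, -23) = (10*63 - 2900) - 93*(-23) = (630 - 2900) + 2139 = -2270 + 2139 = -131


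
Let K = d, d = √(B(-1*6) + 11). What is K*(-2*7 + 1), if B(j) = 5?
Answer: -52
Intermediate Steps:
d = 4 (d = √(5 + 11) = √16 = 4)
K = 4
K*(-2*7 + 1) = 4*(-2*7 + 1) = 4*(-14 + 1) = 4*(-13) = -52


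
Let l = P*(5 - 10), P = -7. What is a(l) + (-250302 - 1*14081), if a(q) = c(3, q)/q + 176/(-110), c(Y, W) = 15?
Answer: -9253446/35 ≈ -2.6438e+5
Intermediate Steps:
l = 35 (l = -7*(5 - 10) = -7*(-5) = 35)
a(q) = -8/5 + 15/q (a(q) = 15/q + 176/(-110) = 15/q + 176*(-1/110) = 15/q - 8/5 = -8/5 + 15/q)
a(l) + (-250302 - 1*14081) = (-8/5 + 15/35) + (-250302 - 1*14081) = (-8/5 + 15*(1/35)) + (-250302 - 14081) = (-8/5 + 3/7) - 264383 = -41/35 - 264383 = -9253446/35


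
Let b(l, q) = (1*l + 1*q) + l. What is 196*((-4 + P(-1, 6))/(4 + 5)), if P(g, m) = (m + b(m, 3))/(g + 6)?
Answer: 196/45 ≈ 4.3556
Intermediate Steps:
b(l, q) = q + 2*l (b(l, q) = (l + q) + l = q + 2*l)
P(g, m) = (3 + 3*m)/(6 + g) (P(g, m) = (m + (3 + 2*m))/(g + 6) = (3 + 3*m)/(6 + g))
196*((-4 + P(-1, 6))/(4 + 5)) = 196*((-4 + 3*(1 + 6)/(6 - 1))/(4 + 5)) = 196*((-4 + 3*7/5)/9) = 196*((-4 + 3*(⅕)*7)*(⅑)) = 196*((-4 + 21/5)*(⅑)) = 196*((⅕)*(⅑)) = 196*(1/45) = 196/45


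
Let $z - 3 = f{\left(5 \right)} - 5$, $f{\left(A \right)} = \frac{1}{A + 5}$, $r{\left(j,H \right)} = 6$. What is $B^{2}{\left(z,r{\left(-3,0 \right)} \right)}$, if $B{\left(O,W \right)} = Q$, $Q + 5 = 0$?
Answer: $25$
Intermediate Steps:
$Q = -5$ ($Q = -5 + 0 = -5$)
$f{\left(A \right)} = \frac{1}{5 + A}$
$z = - \frac{19}{10}$ ($z = 3 - \left(5 - \frac{1}{5 + 5}\right) = 3 - \left(5 - \frac{1}{10}\right) = 3 + \left(\frac{1}{10} - 5\right) = 3 - \frac{49}{10} = - \frac{19}{10} \approx -1.9$)
$B{\left(O,W \right)} = -5$
$B^{2}{\left(z,r{\left(-3,0 \right)} \right)} = \left(-5\right)^{2} = 25$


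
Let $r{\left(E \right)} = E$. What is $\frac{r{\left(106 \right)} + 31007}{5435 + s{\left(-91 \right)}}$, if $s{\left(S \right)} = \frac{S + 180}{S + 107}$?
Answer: $\frac{497808}{87049} \approx 5.7187$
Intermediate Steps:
$s{\left(S \right)} = \frac{180 + S}{107 + S}$
$\frac{r{\left(106 \right)} + 31007}{5435 + s{\left(-91 \right)}} = \frac{106 + 31007}{5435 + \frac{180 - 91}{107 - 91}} = \frac{31113}{5435 + \frac{1}{16} \cdot 89} = \frac{31113}{5435 + \frac{89}{16}} = \frac{31113}{\frac{87049}{16}} = 31113 \cdot \frac{16}{87049} = \frac{497808}{87049}$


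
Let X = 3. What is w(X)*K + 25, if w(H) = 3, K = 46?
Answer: 163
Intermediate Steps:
w(X)*K + 25 = 3*46 + 25 = 138 + 25 = 163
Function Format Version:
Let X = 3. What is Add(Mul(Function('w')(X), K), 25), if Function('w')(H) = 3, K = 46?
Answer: 163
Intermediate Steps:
Add(Mul(Function('w')(X), K), 25) = Add(Mul(3, 46), 25) = Add(138, 25) = 163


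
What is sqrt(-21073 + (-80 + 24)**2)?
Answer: 3*I*sqrt(1993) ≈ 133.93*I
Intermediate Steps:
sqrt(-21073 + (-80 + 24)**2) = sqrt(-21073 + (-56)**2) = sqrt(-21073 + 3136) = sqrt(-17937) = 3*I*sqrt(1993)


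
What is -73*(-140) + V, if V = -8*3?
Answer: 10196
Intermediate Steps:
V = -24
-73*(-140) + V = -73*(-140) - 24 = 10220 - 24 = 10196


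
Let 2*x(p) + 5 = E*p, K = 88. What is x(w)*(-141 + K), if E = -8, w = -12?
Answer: -4823/2 ≈ -2411.5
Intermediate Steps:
x(p) = -5/2 - 4*p (x(p) = -5/2 + (-8*p)/2 = -5/2 - 4*p)
x(w)*(-141 + K) = (-5/2 - 4*(-12))*(-141 + 88) = (-5/2 + 48)*(-53) = (91/2)*(-53) = -4823/2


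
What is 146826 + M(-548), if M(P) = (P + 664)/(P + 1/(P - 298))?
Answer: 68069756898/463609 ≈ 1.4683e+5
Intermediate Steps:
M(P) = (664 + P)/(P + 1/(-298 + P))
146826 + M(-548) = 146826 + (-197872 + (-548)² + 366*(-548))/(1 + (-548)² - 298*(-548)) = 146826 + (-197872 + 300304 - 200568)/(1 + 300304 + 163304) = 146826 - 98136/463609 = 68069756898/463609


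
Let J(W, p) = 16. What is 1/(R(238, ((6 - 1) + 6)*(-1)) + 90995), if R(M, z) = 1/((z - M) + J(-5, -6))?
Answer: 233/21201834 ≈ 1.0990e-5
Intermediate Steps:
R(M, z) = 1/(16 + z - M) (R(M, z) = 1/((z - M) + 16) = 1/(16 + z - M))
1/(R(238, ((6 - 1) + 6)*(-1)) + 90995) = 1/(1/(16 + ((6 - 1) + 6)*(-1) - 1*238) + 90995) = 1/(1/(16 + (5 + 6)*(-1) - 238) + 90995) = 1/(1/(16 + 11*(-1) - 238) + 90995) = 1/(1/(16 - 11 - 238) + 90995) = 1/(1/(-233) + 90995) = 1/(-1/233 + 90995) = 1/(21201834/233) = 233/21201834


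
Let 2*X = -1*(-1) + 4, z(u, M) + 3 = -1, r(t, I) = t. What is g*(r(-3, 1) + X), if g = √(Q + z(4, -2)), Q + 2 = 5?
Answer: -I/2 ≈ -0.5*I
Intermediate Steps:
Q = 3 (Q = -2 + 5 = 3)
z(u, M) = -4 (z(u, M) = -3 - 1 = -4)
g = I (g = √(3 - 4) = √(-1) = I ≈ 1.0*I)
X = 5/2 (X = (-1*(-1) + 4)/2 = (1 + 4)/2 = (½)*5 = 5/2 ≈ 2.5000)
g*(r(-3, 1) + X) = I*(-3 + 5/2) = I*(-½) = -I/2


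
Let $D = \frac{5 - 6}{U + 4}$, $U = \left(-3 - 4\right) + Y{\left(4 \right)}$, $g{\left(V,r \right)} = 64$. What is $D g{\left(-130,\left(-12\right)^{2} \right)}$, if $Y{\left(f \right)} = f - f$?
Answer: $\frac{64}{3} \approx 21.333$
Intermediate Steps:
$Y{\left(f \right)} = 0$
$U = -7$ ($U = \left(-3 - 4\right) + 0 = -7 + 0 = -7$)
$D = \frac{1}{3}$ ($D = \frac{5 - 6}{-7 + 4} = - \frac{1}{-3} = \left(-1\right) \left(- \frac{1}{3}\right) = \frac{1}{3} \approx 0.33333$)
$D g{\left(-130,\left(-12\right)^{2} \right)} = \frac{1}{3} \cdot 64 = \frac{64}{3}$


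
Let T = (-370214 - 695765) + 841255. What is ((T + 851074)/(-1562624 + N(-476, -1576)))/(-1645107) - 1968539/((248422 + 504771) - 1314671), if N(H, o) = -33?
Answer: 5060598303027629461/1443412813526063922 ≈ 3.5060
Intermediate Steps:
T = -224724 (T = -1065979 + 841255 = -224724)
((T + 851074)/(-1562624 + N(-476, -1576)))/(-1645107) - 1968539/((248422 + 504771) - 1314671) = ((-224724 + 851074)/(-1562624 - 33))/(-1645107) - 1968539/((248422 + 504771) - 1314671) = (626350/(-1562657))*(-1/1645107) - 1968539/(753193 - 1314671) = (626350*(-1/1562657))*(-1/1645107) - 1968539/(-561478) = -626350/1562657*(-1/1645107) - 1968539*(-1/561478) = 626350/2570737969299 + 1968539/561478 = 5060598303027629461/1443412813526063922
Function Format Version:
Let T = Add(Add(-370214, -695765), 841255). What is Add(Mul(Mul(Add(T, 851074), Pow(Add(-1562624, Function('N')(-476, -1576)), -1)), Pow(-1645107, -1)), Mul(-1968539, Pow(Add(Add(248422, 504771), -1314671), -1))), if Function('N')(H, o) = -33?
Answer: Rational(5060598303027629461, 1443412813526063922) ≈ 3.5060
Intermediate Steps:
T = -224724 (T = Add(-1065979, 841255) = -224724)
Add(Mul(Mul(Add(T, 851074), Pow(Add(-1562624, Function('N')(-476, -1576)), -1)), Pow(-1645107, -1)), Mul(-1968539, Pow(Add(Add(248422, 504771), -1314671), -1))) = Add(Mul(Mul(Add(-224724, 851074), Pow(Add(-1562624, -33), -1)), Pow(-1645107, -1)), Mul(-1968539, Pow(Add(Add(248422, 504771), -1314671), -1))) = Add(Mul(Mul(626350, Pow(-1562657, -1)), Rational(-1, 1645107)), Mul(-1968539, Pow(Add(753193, -1314671), -1))) = Add(Mul(Mul(626350, Rational(-1, 1562657)), Rational(-1, 1645107)), Mul(-1968539, Pow(-561478, -1))) = Add(Mul(Rational(-626350, 1562657), Rational(-1, 1645107)), Mul(-1968539, Rational(-1, 561478))) = Add(Rational(626350, 2570737969299), Rational(1968539, 561478)) = Rational(5060598303027629461, 1443412813526063922)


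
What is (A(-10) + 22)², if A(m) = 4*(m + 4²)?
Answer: 2116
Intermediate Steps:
A(m) = 64 + 4*m (A(m) = 4*(m + 16) = 4*(16 + m) = 64 + 4*m)
(A(-10) + 22)² = ((64 + 4*(-10)) + 22)² = ((64 - 40) + 22)² = (24 + 22)² = 46² = 2116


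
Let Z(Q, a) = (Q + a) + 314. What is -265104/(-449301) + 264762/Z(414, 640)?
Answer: 2209638771/11382292 ≈ 194.13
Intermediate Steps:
Z(Q, a) = 314 + Q + a
-265104/(-449301) + 264762/Z(414, 640) = -265104/(-449301) + 264762/(314 + 414 + 640) = -265104*(-1/449301) + 264762/1368 = 88368/149767 + 264762*(1/1368) = 88368/149767 + 14709/76 = 2209638771/11382292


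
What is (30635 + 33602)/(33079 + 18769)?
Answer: 64237/51848 ≈ 1.2389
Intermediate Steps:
(30635 + 33602)/(33079 + 18769) = 64237/51848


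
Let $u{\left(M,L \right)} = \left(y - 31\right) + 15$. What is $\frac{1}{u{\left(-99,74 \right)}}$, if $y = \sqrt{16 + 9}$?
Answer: $- \frac{1}{11} \approx -0.090909$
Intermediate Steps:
$y = 5$ ($y = \sqrt{25} = 5$)
$u{\left(M,L \right)} = -11$ ($u{\left(M,L \right)} = \left(5 - 31\right) + 15 = -26 + 15 = -11$)
$\frac{1}{u{\left(-99,74 \right)}} = \frac{1}{-11} = - \frac{1}{11}$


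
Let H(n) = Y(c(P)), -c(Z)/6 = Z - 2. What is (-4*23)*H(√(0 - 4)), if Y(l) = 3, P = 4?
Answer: -276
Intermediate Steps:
c(Z) = 12 - 6*Z (c(Z) = -6*(Z - 2) = -6*(-2 + Z) = 12 - 6*Z)
H(n) = 3
(-4*23)*H(√(0 - 4)) = -4*23*3 = -92*3 = -276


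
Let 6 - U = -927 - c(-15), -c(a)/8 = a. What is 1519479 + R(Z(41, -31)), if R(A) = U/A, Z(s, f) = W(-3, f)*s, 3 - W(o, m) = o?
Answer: 124597629/82 ≈ 1.5195e+6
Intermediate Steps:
c(a) = -8*a
W(o, m) = 3 - o
Z(s, f) = 6*s (Z(s, f) = (3 - 1*(-3))*s = (3 + 3)*s = 6*s)
U = 1053 (U = 6 - (-927 - (-8)*(-15)) = 6 - (-927 - 1*120) = 6 - (-927 - 120) = 6 - 1*(-1047) = 6 + 1047 = 1053)
R(A) = 1053/A
1519479 + R(Z(41, -31)) = 1519479 + 1053/((6*41)) = 1519479 + 1053/246 = 1519479 + 1053*(1/246) = 1519479 + 351/82 = 124597629/82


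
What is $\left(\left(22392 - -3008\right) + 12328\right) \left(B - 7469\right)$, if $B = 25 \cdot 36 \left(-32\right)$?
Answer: $-1368356832$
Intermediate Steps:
$B = -28800$ ($B = 900 \left(-32\right) = -28800$)
$\left(\left(22392 - -3008\right) + 12328\right) \left(B - 7469\right) = \left(\left(22392 - -3008\right) + 12328\right) \left(-28800 - 7469\right) = \left(\left(22392 + 3008\right) + 12328\right) \left(-36269\right) = \left(25400 + 12328\right) \left(-36269\right) = 37728 \left(-36269\right) = -1368356832$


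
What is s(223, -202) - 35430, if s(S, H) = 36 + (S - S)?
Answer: -35394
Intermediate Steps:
s(S, H) = 36 (s(S, H) = 36 + 0 = 36)
s(223, -202) - 35430 = 36 - 35430 = -35394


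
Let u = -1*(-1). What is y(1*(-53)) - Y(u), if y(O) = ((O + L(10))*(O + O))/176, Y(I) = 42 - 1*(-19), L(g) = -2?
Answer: -223/8 ≈ -27.875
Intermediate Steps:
u = 1
Y(I) = 61 (Y(I) = 42 + 19 = 61)
y(O) = O*(-2 + O)/88 (y(O) = ((O - 2)*(O + O))/176 = ((-2 + O)*(2*O))*(1/176) = (2*O*(-2 + O))*(1/176) = O*(-2 + O)/88)
y(1*(-53)) - Y(u) = (1*(-53))*(-2 + 1*(-53))/88 - 1*61 = (1/88)*(-53)*(-2 - 53) - 61 = (1/88)*(-53)*(-55) - 61 = 265/8 - 61 = -223/8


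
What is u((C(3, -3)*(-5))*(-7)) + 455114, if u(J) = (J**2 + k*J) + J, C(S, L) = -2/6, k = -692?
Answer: 4169806/9 ≈ 4.6331e+5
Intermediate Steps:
C(S, L) = -1/3 (C(S, L) = -2*1/6 = -1/3)
u(J) = J**2 - 691*J (u(J) = (J**2 - 692*J) + J = J**2 - 691*J)
u((C(3, -3)*(-5))*(-7)) + 455114 = (-1/3*(-5)*(-7))*(-691 - 1/3*(-5)*(-7)) + 455114 = ((5/3)*(-7))*(-691 + (5/3)*(-7)) + 455114 = -35*(-691 - 35/3)/3 + 455114 = -35/3*(-2108/3) + 455114 = 73780/9 + 455114 = 4169806/9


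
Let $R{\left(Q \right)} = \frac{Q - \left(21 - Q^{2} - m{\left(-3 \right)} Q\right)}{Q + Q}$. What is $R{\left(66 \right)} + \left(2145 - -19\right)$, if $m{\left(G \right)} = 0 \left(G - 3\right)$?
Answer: $\frac{96683}{44} \approx 2197.3$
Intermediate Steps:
$m{\left(G \right)} = 0$ ($m{\left(G \right)} = 0 \left(-3 + G\right) = 0$)
$R{\left(Q \right)} = \frac{-21 + Q + Q^{2}}{2 Q}$ ($R{\left(Q \right)} = \frac{Q + \left(\left(Q^{2} + 0 Q\right) - 21\right)}{Q + Q} = \frac{Q + \left(\left(Q^{2} + 0\right) - 21\right)}{2 Q} = \left(Q + \left(Q^{2} - 21\right)\right) \frac{1}{2 Q} = \left(Q + \left(-21 + Q^{2}\right)\right) \frac{1}{2 Q} = \left(-21 + Q + Q^{2}\right) \frac{1}{2 Q} = \frac{-21 + Q + Q^{2}}{2 Q}$)
$R{\left(66 \right)} + \left(2145 - -19\right) = \frac{-21 + 66 \left(1 + 66\right)}{2 \cdot 66} + \left(2145 - -19\right) = \frac{1}{2} \cdot \frac{1}{66} \left(-21 + 66 \cdot 67\right) + \left(2145 + 19\right) = \frac{1}{2} \cdot \frac{1}{66} \left(-21 + 4422\right) + 2164 = \frac{1}{2} \cdot \frac{1}{66} \cdot 4401 + 2164 = \frac{1467}{44} + 2164 = \frac{96683}{44}$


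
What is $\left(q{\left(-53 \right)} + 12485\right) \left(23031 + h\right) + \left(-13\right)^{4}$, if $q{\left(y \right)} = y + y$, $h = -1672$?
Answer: $264431622$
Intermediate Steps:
$q{\left(y \right)} = 2 y$
$\left(q{\left(-53 \right)} + 12485\right) \left(23031 + h\right) + \left(-13\right)^{4} = \left(2 \left(-53\right) + 12485\right) \left(23031 - 1672\right) + \left(-13\right)^{4} = \left(-106 + 12485\right) 21359 + 28561 = 12379 \cdot 21359 + 28561 = 264403061 + 28561 = 264431622$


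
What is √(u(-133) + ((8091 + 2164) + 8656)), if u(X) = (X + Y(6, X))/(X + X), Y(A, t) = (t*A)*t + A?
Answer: √1309868854/266 ≈ 136.06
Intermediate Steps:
Y(A, t) = A + A*t² (Y(A, t) = (A*t)*t + A = A*t² + A = A + A*t²)
u(X) = (6 + X + 6*X²)/(2*X) (u(X) = (X + 6*(1 + X²))/(X + X) = (X + (6 + 6*X²))/((2*X)) = (6 + X + 6*X²)*(1/(2*X)) = (6 + X + 6*X²)/(2*X))
√(u(-133) + ((8091 + 2164) + 8656)) = √((½ + 3*(-133) + 3/(-133)) + ((8091 + 2164) + 8656)) = √((½ - 399 + 3*(-1/133)) + (10255 + 8656)) = √((½ - 399 - 3/133) + 18911) = √(-106007/266 + 18911) = √(4924319/266) = √1309868854/266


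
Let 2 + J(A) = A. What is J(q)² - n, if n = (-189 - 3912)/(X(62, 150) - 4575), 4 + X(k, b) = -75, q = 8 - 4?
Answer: 14515/4654 ≈ 3.1188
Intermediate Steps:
q = 4
J(A) = -2 + A
X(k, b) = -79 (X(k, b) = -4 - 75 = -79)
n = 4101/4654 (n = (-189 - 3912)/(-79 - 4575) = -4101/(-4654) = -4101*(-1/4654) = 4101/4654 ≈ 0.88118)
J(q)² - n = (-2 + 4)² - 1*4101/4654 = 2² - 4101/4654 = 4 - 4101/4654 = 14515/4654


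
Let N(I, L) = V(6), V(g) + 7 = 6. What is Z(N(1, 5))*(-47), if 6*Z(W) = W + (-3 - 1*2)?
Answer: 47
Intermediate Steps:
V(g) = -1 (V(g) = -7 + 6 = -1)
N(I, L) = -1
Z(W) = -5/6 + W/6 (Z(W) = (W + (-3 - 1*2))/6 = (W + (-3 - 2))/6 = (W - 5)/6 = (-5 + W)/6 = -5/6 + W/6)
Z(N(1, 5))*(-47) = (-5/6 + (1/6)*(-1))*(-47) = (-5/6 - 1/6)*(-47) = -1*(-47) = 47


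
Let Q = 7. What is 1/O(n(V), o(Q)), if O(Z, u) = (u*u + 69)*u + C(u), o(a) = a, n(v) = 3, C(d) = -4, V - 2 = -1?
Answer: 1/822 ≈ 0.0012165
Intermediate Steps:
V = 1 (V = 2 - 1 = 1)
O(Z, u) = -4 + u*(69 + u²) (O(Z, u) = (u*u + 69)*u - 4 = (u² + 69)*u - 4 = (69 + u²)*u - 4 = u*(69 + u²) - 4 = -4 + u*(69 + u²))
1/O(n(V), o(Q)) = 1/(-4 + 7³ + 69*7) = 1/(-4 + 343 + 483) = 1/822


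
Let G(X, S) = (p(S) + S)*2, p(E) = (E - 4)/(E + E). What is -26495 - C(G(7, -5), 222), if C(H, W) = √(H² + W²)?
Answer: -26495 - √1233781/5 ≈ -26717.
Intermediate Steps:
p(E) = (-4 + E)/(2*E) (p(E) = (-4 + E)/((2*E)) = (-4 + E)*(1/(2*E)) = (-4 + E)/(2*E))
G(X, S) = 2*S + (-4 + S)/S (G(X, S) = ((-4 + S)/(2*S) + S)*2 = (S + (-4 + S)/(2*S))*2 = 2*S + (-4 + S)/S)
-26495 - C(G(7, -5), 222) = -26495 - √((1 - 4/(-5) + 2*(-5))² + 222²) = -26495 - √((1 - 4*(-⅕) - 10)² + 49284) = -26495 - √((1 + ⅘ - 10)² + 49284) = -26495 - √((-41/5)² + 49284) = -26495 - √(1681/25 + 49284) = -26495 - √(1233781/25) = -26495 - √1233781/5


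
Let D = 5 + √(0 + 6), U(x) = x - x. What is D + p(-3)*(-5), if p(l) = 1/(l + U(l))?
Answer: 20/3 + √6 ≈ 9.1161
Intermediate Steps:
U(x) = 0
D = 5 + √6 ≈ 7.4495
p(l) = 1/l (p(l) = 1/(l + 0) = 1/l)
D + p(-3)*(-5) = (5 + √6) - 5/(-3) = (5 + √6) - ⅓*(-5) = (5 + √6) + 5/3 = 20/3 + √6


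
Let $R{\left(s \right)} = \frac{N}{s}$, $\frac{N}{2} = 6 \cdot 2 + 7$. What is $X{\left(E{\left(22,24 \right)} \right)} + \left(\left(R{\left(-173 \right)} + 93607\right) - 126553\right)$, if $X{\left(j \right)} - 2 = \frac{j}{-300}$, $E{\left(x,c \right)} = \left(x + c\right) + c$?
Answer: $- \frac{170981711}{5190} \approx -32944.0$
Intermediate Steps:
$N = 38$ ($N = 2 \left(6 \cdot 2 + 7\right) = 2 \left(12 + 7\right) = 2 \cdot 19 = 38$)
$E{\left(x,c \right)} = x + 2 c$ ($E{\left(x,c \right)} = \left(c + x\right) + c = x + 2 c$)
$X{\left(j \right)} = 2 - \frac{j}{300}$ ($X{\left(j \right)} = 2 + \frac{j}{-300} = 2 + j \left(- \frac{1}{300}\right) = 2 - \frac{j}{300}$)
$R{\left(s \right)} = \frac{38}{s}$
$X{\left(E{\left(22,24 \right)} \right)} + \left(\left(R{\left(-173 \right)} + 93607\right) - 126553\right) = \left(2 - \frac{22 + 2 \cdot 24}{300}\right) - \left(32946 + \frac{38}{173}\right) = \left(2 - \frac{22 + 48}{300}\right) + \left(\left(38 \left(- \frac{1}{173}\right) + 93607\right) - 126553\right) = \left(2 - \frac{7}{30}\right) + \left(\left(- \frac{38}{173} + 93607\right) - 126553\right) = \left(2 - \frac{7}{30}\right) + \left(\frac{16193973}{173} - 126553\right) = \frac{53}{30} - \frac{5699696}{173} = - \frac{170981711}{5190}$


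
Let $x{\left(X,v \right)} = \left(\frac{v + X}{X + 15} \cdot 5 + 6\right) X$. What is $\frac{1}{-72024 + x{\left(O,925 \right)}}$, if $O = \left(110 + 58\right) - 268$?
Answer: $- \frac{17}{1152108} \approx -1.4756 \cdot 10^{-5}$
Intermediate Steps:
$O = -100$ ($O = 168 - 268 = -100$)
$x{\left(X,v \right)} = X \left(6 + \frac{5 \left(X + v\right)}{15 + X}\right)$ ($x{\left(X,v \right)} = \left(\frac{X + v}{15 + X} 5 + 6\right) X = \left(\frac{5 \left(X + v\right)}{15 + X} + 6\right) X = \left(6 + \frac{5 \left(X + v\right)}{15 + X}\right) X = X \left(6 + \frac{5 \left(X + v\right)}{15 + X}\right)$)
$\frac{1}{-72024 + x{\left(O,925 \right)}} = \frac{1}{-72024 - \frac{100 \left(90 + 5 \cdot 925 + 11 \left(-100\right)\right)}{15 - 100}} = \frac{1}{-72024 - \frac{100 \left(90 + 4625 - 1100\right)}{-85}} = \frac{1}{-72024 - \left(- \frac{20}{17}\right) 3615} = \frac{1}{-72024 + \frac{72300}{17}} = \frac{1}{- \frac{1152108}{17}} = - \frac{17}{1152108}$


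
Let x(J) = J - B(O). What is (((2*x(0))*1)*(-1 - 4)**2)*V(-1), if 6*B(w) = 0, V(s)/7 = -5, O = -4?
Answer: 0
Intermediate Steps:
V(s) = -35 (V(s) = 7*(-5) = -35)
B(w) = 0 (B(w) = (1/6)*0 = 0)
x(J) = J (x(J) = J - 1*0 = J + 0 = J)
(((2*x(0))*1)*(-1 - 4)**2)*V(-1) = (((2*0)*1)*(-1 - 4)**2)*(-35) = ((0*1)*(-5)**2)*(-35) = (0*25)*(-35) = 0*(-35) = 0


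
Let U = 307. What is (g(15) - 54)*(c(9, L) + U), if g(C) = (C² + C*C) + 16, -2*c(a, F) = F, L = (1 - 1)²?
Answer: 126484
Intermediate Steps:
L = 0 (L = 0² = 0)
c(a, F) = -F/2
g(C) = 16 + 2*C² (g(C) = (C² + C²) + 16 = 2*C² + 16 = 16 + 2*C²)
(g(15) - 54)*(c(9, L) + U) = ((16 + 2*15²) - 54)*(-½*0 + 307) = ((16 + 2*225) - 54)*(0 + 307) = ((16 + 450) - 54)*307 = (466 - 54)*307 = 412*307 = 126484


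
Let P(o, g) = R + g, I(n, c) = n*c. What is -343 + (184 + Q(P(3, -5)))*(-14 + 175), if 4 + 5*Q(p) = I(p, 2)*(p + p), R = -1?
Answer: 33789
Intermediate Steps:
I(n, c) = c*n
P(o, g) = -1 + g
Q(p) = -⅘ + 4*p²/5 (Q(p) = -⅘ + ((2*p)*(p + p))/5 = -⅘ + ((2*p)*(2*p))/5 = -⅘ + (4*p²)/5 = -⅘ + 4*p²/5)
-343 + (184 + Q(P(3, -5)))*(-14 + 175) = -343 + (184 + (-⅘ + 4*(-1 - 5)²/5))*(-14 + 175) = -343 + (184 + (-⅘ + (⅘)*(-6)²))*161 = -343 + (184 + (-⅘ + (⅘)*36))*161 = -343 + (184 + (-⅘ + 144/5))*161 = -343 + (184 + 28)*161 = -343 + 212*161 = -343 + 34132 = 33789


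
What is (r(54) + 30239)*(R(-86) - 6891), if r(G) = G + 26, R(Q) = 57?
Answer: -207200046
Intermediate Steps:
r(G) = 26 + G
(r(54) + 30239)*(R(-86) - 6891) = ((26 + 54) + 30239)*(57 - 6891) = (80 + 30239)*(-6834) = 30319*(-6834) = -207200046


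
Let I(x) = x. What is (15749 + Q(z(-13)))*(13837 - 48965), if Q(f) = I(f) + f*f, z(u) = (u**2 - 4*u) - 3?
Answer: -2230311848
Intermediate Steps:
z(u) = -3 + u**2 - 4*u
Q(f) = f + f**2 (Q(f) = f + f*f = f + f**2)
(15749 + Q(z(-13)))*(13837 - 48965) = (15749 + (-3 + (-13)**2 - 4*(-13))*(1 + (-3 + (-13)**2 - 4*(-13))))*(13837 - 48965) = (15749 + (-3 + 169 + 52)*(1 + (-3 + 169 + 52)))*(-35128) = (15749 + 218*(1 + 218))*(-35128) = (15749 + 218*219)*(-35128) = (15749 + 47742)*(-35128) = 63491*(-35128) = -2230311848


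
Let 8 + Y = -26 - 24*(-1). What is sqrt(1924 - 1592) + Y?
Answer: -10 + 2*sqrt(83) ≈ 8.2209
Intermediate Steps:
Y = -10 (Y = -8 + (-26 - 24*(-1)) = -8 + (-26 + 24) = -8 - 2 = -10)
sqrt(1924 - 1592) + Y = sqrt(1924 - 1592) - 10 = sqrt(332) - 10 = 2*sqrt(83) - 10 = -10 + 2*sqrt(83)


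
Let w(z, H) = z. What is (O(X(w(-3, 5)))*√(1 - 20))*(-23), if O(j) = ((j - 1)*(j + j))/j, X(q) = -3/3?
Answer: 92*I*√19 ≈ 401.02*I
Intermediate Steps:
X(q) = -1 (X(q) = -3*⅓ = -1)
O(j) = -2 + 2*j (O(j) = ((-1 + j)*(2*j))/j = (2*j*(-1 + j))/j = -2 + 2*j)
(O(X(w(-3, 5)))*√(1 - 20))*(-23) = ((-2 + 2*(-1))*√(1 - 20))*(-23) = ((-2 - 2)*√(-19))*(-23) = -4*I*√19*(-23) = 92*I*√19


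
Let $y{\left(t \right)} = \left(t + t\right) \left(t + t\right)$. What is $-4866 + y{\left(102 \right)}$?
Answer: $36750$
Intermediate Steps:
$y{\left(t \right)} = 4 t^{2}$ ($y{\left(t \right)} = 2 t 2 t = 4 t^{2}$)
$-4866 + y{\left(102 \right)} = -4866 + 4 \cdot 102^{2} = -4866 + 4 \cdot 10404 = -4866 + 41616 = 36750$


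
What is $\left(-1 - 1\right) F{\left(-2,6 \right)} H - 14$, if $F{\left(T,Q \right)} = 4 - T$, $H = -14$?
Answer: $154$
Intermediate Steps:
$\left(-1 - 1\right) F{\left(-2,6 \right)} H - 14 = \left(-1 - 1\right) \left(4 - -2\right) \left(-14\right) - 14 = - 2 \left(4 + 2\right) \left(-14\right) - 14 = \left(-2\right) 6 \left(-14\right) - 14 = \left(-12\right) \left(-14\right) - 14 = 168 - 14 = 154$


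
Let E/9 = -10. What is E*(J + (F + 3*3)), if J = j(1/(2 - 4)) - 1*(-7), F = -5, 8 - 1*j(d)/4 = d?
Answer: -4050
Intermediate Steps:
E = -90 (E = 9*(-10) = -90)
j(d) = 32 - 4*d
J = 41 (J = (32 - 4/(2 - 4)) - 1*(-7) = (32 - 4/(-2)) + 7 = (32 - 4*(-½)) + 7 = (32 + 2) + 7 = 34 + 7 = 41)
E*(J + (F + 3*3)) = -90*(41 + (-5 + 3*3)) = -90*(41 + (-5 + 9)) = -90*(41 + 4) = -90*45 = -4050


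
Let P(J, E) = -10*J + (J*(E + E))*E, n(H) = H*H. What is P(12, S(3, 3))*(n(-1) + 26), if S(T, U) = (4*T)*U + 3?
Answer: 982368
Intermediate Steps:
S(T, U) = 3 + 4*T*U (S(T, U) = 4*T*U + 3 = 3 + 4*T*U)
n(H) = H²
P(J, E) = -10*J + 2*J*E² (P(J, E) = -10*J + (J*(2*E))*E = -10*J + (2*E*J)*E = -10*J + 2*J*E²)
P(12, S(3, 3))*(n(-1) + 26) = (2*12*(-5 + (3 + 4*3*3)²))*((-1)² + 26) = (2*12*(-5 + (3 + 36)²))*(1 + 26) = (2*12*(-5 + 39²))*27 = (2*12*(-5 + 1521))*27 = (2*12*1516)*27 = 36384*27 = 982368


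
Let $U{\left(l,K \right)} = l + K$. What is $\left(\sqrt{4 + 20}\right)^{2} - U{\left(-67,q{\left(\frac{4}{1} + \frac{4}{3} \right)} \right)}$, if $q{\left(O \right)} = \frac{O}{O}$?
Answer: $90$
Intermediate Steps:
$q{\left(O \right)} = 1$
$U{\left(l,K \right)} = K + l$
$\left(\sqrt{4 + 20}\right)^{2} - U{\left(-67,q{\left(\frac{4}{1} + \frac{4}{3} \right)} \right)} = \left(\sqrt{4 + 20}\right)^{2} - \left(1 - 67\right) = \left(\sqrt{24}\right)^{2} - -66 = \left(2 \sqrt{6}\right)^{2} + 66 = 24 + 66 = 90$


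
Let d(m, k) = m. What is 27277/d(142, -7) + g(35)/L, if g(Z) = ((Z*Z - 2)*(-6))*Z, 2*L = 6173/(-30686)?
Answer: 2238396628841/876566 ≈ 2.5536e+6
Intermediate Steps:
L = -6173/61372 (L = (6173/(-30686))/2 = (6173*(-1/30686))/2 = (½)*(-6173/30686) = -6173/61372 ≈ -0.10058)
g(Z) = Z*(12 - 6*Z²) (g(Z) = ((Z² - 2)*(-6))*Z = ((-2 + Z²)*(-6))*Z = (12 - 6*Z²)*Z = Z*(12 - 6*Z²))
27277/d(142, -7) + g(35)/L = 27277/142 + (6*35*(2 - 1*35²))/(-6173/61372) = 27277*(1/142) + (6*35*(2 - 1*1225))*(-61372/6173) = 27277/142 + (6*35*(2 - 1225))*(-61372/6173) = 27277/142 + (6*35*(-1223))*(-61372/6173) = 27277/142 - 256830*(-61372/6173) = 27277/142 + 15762170760/6173 = 2238396628841/876566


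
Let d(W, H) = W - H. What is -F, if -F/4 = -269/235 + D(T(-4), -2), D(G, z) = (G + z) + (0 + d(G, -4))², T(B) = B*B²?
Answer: 3320884/235 ≈ 14131.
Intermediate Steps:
T(B) = B³
D(G, z) = G + z + (4 + G)² (D(G, z) = (G + z) + (0 + (G - 1*(-4)))² = (G + z) + (0 + (G + 4))² = (G + z) + (0 + (4 + G))² = (G + z) + (4 + G)² = G + z + (4 + G)²)
F = -3320884/235 (F = -4*(-269/235 + ((-4)³ - 2 + (4 + (-4)³)²)) = -4*(-269*1/235 + (-64 - 2 + (4 - 64)²)) = -4*(-269/235 + (-64 - 2 + (-60)²)) = -4*(-269/235 + (-64 - 2 + 3600)) = -4*(-269/235 + 3534) = -4*830221/235 = -3320884/235 ≈ -14131.)
-F = -1*(-3320884/235) = 3320884/235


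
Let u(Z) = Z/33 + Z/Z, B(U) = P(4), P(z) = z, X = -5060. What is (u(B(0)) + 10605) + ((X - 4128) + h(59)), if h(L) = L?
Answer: 48745/33 ≈ 1477.1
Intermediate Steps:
B(U) = 4
u(Z) = 1 + Z/33 (u(Z) = Z*(1/33) + 1 = Z/33 + 1 = 1 + Z/33)
(u(B(0)) + 10605) + ((X - 4128) + h(59)) = ((1 + (1/33)*4) + 10605) + ((-5060 - 4128) + 59) = ((1 + 4/33) + 10605) + (-9188 + 59) = (37/33 + 10605) - 9129 = 350002/33 - 9129 = 48745/33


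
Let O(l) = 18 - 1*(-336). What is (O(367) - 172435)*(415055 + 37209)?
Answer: -77826041384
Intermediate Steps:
O(l) = 354 (O(l) = 18 + 336 = 354)
(O(367) - 172435)*(415055 + 37209) = (354 - 172435)*(415055 + 37209) = -172081*452264 = -77826041384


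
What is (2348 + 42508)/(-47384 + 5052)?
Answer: -11214/10583 ≈ -1.0596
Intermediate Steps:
(2348 + 42508)/(-47384 + 5052) = 44856/(-42332) = 44856*(-1/42332) = -11214/10583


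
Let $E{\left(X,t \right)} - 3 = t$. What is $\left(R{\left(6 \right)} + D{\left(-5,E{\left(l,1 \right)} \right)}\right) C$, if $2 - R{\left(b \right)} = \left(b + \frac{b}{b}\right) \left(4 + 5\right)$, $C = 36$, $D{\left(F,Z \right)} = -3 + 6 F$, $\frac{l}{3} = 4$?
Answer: $-3384$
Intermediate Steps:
$l = 12$ ($l = 3 \cdot 4 = 12$)
$E{\left(X,t \right)} = 3 + t$
$R{\left(b \right)} = -7 - 9 b$ ($R{\left(b \right)} = 2 - \left(b + \frac{b}{b}\right) \left(4 + 5\right) = 2 - \left(b + 1\right) 9 = 2 - \left(1 + b\right) 9 = 2 - \left(9 + 9 b\right) = -7 - 9 b$)
$\left(R{\left(6 \right)} + D{\left(-5,E{\left(l,1 \right)} \right)}\right) C = \left(\left(-7 - 54\right) + \left(-3 + 6 \left(-5\right)\right)\right) 36 = \left(\left(-7 - 54\right) - 33\right) 36 = \left(-61 - 33\right) 36 = \left(-94\right) 36 = -3384$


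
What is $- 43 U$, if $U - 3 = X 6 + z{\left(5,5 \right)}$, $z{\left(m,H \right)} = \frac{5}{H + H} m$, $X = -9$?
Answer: $\frac{4171}{2} \approx 2085.5$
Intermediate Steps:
$z{\left(m,H \right)} = \frac{5 m}{2 H}$ ($z{\left(m,H \right)} = \frac{5}{2 H} m = \frac{5 m}{2 H}$)
$U = - \frac{97}{2}$ ($U = 3 + \left(\left(-9\right) 6 + \frac{5}{2} \cdot 5 \cdot \frac{1}{5}\right) = 3 - \left(54 - \frac{5}{2}\right) = 3 + \left(-54 + \frac{5}{2}\right) = 3 - \frac{103}{2} = - \frac{97}{2} \approx -48.5$)
$- 43 U = \left(-43\right) \left(- \frac{97}{2}\right) = \frac{4171}{2}$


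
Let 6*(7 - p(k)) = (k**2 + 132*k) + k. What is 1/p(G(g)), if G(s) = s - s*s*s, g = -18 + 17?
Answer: 1/7 ≈ 0.14286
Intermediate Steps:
g = -1
G(s) = s - s**3 (G(s) = s - s**2*s = s - s**3)
p(k) = 7 - 133*k/6 - k**2/6 (p(k) = 7 - ((k**2 + 132*k) + k)/6 = 7 - (k**2 + 133*k)/6 = 7 + (-133*k/6 - k**2/6) = 7 - 133*k/6 - k**2/6)
1/p(G(g)) = 1/(7 - 133*(-1 - 1*(-1)**3)/6 - (-1 - 1*(-1)**3)**2/6) = 1/(7 - 133*(-1 - 1*(-1))/6 - (-1 - 1*(-1))**2/6) = 1/(7 - 133*(-1 + 1)/6 - (-1 + 1)**2/6) = 1/(7 - 133/6*0 - 1/6*0**2) = 1/(7 + 0 - 1/6*0) = 1/(7 + 0 + 0) = 1/7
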